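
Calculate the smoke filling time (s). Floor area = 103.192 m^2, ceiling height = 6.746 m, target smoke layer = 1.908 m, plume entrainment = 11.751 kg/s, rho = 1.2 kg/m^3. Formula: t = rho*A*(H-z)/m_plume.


H - z = 4.838 m
t = 1.2 * 103.192 * 4.838 / 11.751 = 50.982 s

50.982 s


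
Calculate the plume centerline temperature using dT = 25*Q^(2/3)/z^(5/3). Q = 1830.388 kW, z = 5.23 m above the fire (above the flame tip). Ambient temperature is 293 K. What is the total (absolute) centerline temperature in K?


Q^(2/3) = 149.63
z^(5/3) = 15.758
dT = 25 * 149.63 / 15.758 = 237.39 K
T = 293 + 237.39 = 530.39 K

530.39 K


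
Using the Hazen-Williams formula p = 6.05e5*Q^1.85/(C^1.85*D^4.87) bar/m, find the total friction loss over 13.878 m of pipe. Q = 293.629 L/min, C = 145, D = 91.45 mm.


Q^1.85 = 36764
C^1.85 = 9966.2
D^4.87 = 3.5560e+09
p/m = 0.00062761 bar/m
p_total = 0.00062761 * 13.878 = 0.0087099 bar

0.0087099 bar


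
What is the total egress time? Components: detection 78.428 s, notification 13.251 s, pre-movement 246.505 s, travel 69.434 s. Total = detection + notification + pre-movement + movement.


Total = 78.428 + 13.251 + 246.505 + 69.434 = 407.618 s

407.618 s


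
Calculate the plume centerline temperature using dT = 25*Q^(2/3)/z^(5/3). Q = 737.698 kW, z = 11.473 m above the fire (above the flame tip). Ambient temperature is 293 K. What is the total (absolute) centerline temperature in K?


Q^(2/3) = 81.643
z^(5/3) = 58.362
dT = 25 * 81.643 / 58.362 = 34.973 K
T = 293 + 34.973 = 327.97 K

327.97 K


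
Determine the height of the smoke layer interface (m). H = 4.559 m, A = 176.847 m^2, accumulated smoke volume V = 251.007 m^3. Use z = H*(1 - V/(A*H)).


V/(A*H) = 0.31133
1 - 0.31133 = 0.68867
z = 4.559 * 0.68867 = 3.1397 m

3.1397 m


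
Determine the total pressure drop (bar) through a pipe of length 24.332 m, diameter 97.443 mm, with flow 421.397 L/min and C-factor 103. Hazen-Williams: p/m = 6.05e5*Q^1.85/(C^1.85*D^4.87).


Q^1.85 = 71726
C^1.85 = 5293.6
D^4.87 = 4.8441e+09
p/m = 0.0016923 bar/m
p_total = 0.0016923 * 24.332 = 0.041176 bar

0.041176 bar


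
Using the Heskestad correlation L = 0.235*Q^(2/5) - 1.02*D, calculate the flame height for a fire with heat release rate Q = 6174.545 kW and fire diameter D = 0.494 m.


Q^(2/5) = 32.828
0.235 * Q^(2/5) = 7.7145
1.02 * D = 0.50388
L = 7.2107 m

7.2107 m


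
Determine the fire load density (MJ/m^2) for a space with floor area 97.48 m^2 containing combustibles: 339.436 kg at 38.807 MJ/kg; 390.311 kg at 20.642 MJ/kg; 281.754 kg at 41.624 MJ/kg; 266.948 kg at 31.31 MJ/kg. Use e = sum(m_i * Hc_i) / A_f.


Total energy = 339.436*38.807 + 390.311*20.642 + 281.754*41.624 + 266.948*31.31
= 13172.49 + 8056.800 + 11727.73 + 8358.142
= 41315.16 MJ
e = 41315.16 / 97.48 = 423.83 MJ/m^2

423.83 MJ/m^2


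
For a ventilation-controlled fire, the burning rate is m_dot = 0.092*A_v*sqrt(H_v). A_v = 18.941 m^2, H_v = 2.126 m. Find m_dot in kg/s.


sqrt(H_v) = 1.4581
m_dot = 0.092 * 18.941 * 1.4581 = 2.5408 kg/s

2.5408 kg/s


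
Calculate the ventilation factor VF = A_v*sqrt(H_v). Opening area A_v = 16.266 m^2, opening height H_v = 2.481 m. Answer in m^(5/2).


sqrt(H_v) = 1.5751
VF = 16.266 * 1.5751 = 25.621 m^(5/2)

25.621 m^(5/2)


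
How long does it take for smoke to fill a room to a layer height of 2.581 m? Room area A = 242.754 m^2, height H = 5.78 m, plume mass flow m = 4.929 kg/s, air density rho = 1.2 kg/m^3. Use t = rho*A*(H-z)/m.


H - z = 3.199 m
t = 1.2 * 242.754 * 3.199 / 4.929 = 189.06 s

189.06 s


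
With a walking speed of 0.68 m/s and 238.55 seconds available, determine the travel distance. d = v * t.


d = 0.68 * 238.55 = 162.214 m

162.214 m


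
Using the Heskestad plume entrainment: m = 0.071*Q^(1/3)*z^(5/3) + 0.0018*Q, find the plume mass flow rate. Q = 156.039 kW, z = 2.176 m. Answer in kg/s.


Q^(1/3) = 5.3837
z^(5/3) = 3.6540
First term = 0.071 * 5.3837 * 3.6540 = 1.3967
Second term = 0.0018 * 156.039 = 0.28087
m = 1.6776 kg/s

1.6776 kg/s


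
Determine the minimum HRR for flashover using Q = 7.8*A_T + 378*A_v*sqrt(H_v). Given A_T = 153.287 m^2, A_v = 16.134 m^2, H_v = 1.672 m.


7.8*A_T = 1195.6
sqrt(H_v) = 1.2931
378*A_v*sqrt(H_v) = 7885.9
Q = 1195.6 + 7885.9 = 9081.6 kW

9081.6 kW


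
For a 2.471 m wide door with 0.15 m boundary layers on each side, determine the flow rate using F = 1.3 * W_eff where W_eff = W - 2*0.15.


W_eff = 2.471 - 0.30 = 2.171 m
F = 1.3 * 2.171 = 2.8223 persons/s

2.8223 persons/s


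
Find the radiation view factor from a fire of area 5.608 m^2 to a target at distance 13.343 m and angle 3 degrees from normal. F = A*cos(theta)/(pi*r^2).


cos(3 deg) = 0.99863
pi*r^2 = 559.32
F = 5.608 * 0.99863 / 559.32 = 0.010013

0.010013


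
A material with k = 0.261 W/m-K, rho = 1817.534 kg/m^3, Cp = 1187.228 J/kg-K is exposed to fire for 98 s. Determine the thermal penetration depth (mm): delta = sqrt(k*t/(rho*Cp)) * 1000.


alpha = 0.261 / (1817.534 * 1187.228) = 1.2096e-07 m^2/s
alpha * t = 1.1854e-05
delta = sqrt(1.1854e-05) * 1000 = 3.4429 mm

3.4429 mm


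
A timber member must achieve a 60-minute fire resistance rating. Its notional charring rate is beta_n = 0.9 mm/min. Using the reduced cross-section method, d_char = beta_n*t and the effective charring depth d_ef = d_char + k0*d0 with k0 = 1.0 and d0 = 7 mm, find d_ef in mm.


d_char = 0.9 * 60 = 54 mm
d_ef = 54 + 1.0*7 = 61 mm

61 mm


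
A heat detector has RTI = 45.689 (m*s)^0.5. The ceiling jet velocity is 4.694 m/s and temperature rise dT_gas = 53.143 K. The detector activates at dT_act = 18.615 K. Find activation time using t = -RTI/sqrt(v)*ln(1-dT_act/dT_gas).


dT_act/dT_gas = 0.35028
ln(1 - 0.35028) = -0.43122
t = -45.689 / sqrt(4.694) * -0.43122 = 9.0936 s

9.0936 s


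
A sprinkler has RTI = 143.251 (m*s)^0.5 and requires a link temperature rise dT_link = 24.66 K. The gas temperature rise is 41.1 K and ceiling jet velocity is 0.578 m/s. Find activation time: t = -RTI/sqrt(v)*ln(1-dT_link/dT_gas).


dT_link/dT_gas = 0.6
ln(1 - 0.6) = -0.91629
t = -143.251 / sqrt(0.578) * -0.91629 = 172.65 s

172.65 s


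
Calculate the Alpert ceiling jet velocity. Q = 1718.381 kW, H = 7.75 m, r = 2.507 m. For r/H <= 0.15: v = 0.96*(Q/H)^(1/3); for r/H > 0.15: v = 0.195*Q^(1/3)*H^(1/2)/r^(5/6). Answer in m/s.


r/H = 2.507 / 7.75 = 0.32348
r/H > 0.15, so v = 0.195*Q^(1/3)*H^(1/2)/r^(5/6)
Q^(1/3) = 11.978
H^(1/2) = 2.7839
r^(5/6) = 2.1509
v = 0.195 * 11.978 * 2.7839 / 2.1509 = 3.0229 m/s

3.0229 m/s


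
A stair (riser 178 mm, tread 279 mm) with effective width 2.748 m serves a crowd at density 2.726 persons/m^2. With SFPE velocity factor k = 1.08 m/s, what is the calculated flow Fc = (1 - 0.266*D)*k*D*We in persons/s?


1 - 0.266*D = 1 - 0.266*2.726 = 0.27488
Fs = 0.27488 * 1.08 * 2.726 = 0.80928 persons/(s*m)
Fc = 0.80928 * 2.748 = 2.2239 persons/s

2.2239 persons/s


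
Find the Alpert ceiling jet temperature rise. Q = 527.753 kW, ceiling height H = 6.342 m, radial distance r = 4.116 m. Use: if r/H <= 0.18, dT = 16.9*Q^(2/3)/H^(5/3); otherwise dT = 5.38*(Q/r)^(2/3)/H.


r/H = 4.116 / 6.342 = 0.64901
r/H > 0.18, so dT = 5.38*(Q/r)^(2/3)/H
Q/r = 128.22
(Q/r)^(2/3) = 25.427
dT = 5.38 * 25.427 / 6.342 = 21.570 K

21.570 K


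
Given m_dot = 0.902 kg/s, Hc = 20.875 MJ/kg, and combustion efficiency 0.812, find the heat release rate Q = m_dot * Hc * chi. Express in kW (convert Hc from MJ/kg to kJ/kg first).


Hc = 20.875 MJ/kg = 20.875 * 1000 kJ/kg = 20875 kJ/kg
Q = 0.902 kg/s * 20875 kJ/kg * 0.812 = 15289.351 kW

15289.351 kW


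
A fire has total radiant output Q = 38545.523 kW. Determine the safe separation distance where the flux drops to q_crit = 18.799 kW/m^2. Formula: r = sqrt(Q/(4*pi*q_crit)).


4*pi*q_crit = 236.24
Q/(4*pi*q_crit) = 163.17
r = sqrt(163.17) = 12.774 m

12.774 m


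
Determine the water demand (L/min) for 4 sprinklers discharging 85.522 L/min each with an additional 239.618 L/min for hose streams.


Sprinkler demand = 4 * 85.522 = 342.088 L/min
Total = 342.088 + 239.618 = 581.706 L/min

581.706 L/min


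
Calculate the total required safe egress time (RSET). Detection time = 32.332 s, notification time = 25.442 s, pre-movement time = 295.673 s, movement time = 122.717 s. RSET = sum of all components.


Total = 32.332 + 25.442 + 295.673 + 122.717 = 476.164 s

476.164 s


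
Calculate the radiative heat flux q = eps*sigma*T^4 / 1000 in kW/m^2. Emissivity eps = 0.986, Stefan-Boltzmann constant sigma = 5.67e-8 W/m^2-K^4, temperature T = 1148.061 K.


T^4 = 1.7372e+12
q = 0.986 * 5.67e-8 * 1.7372e+12 / 1000 = 97.122 kW/m^2

97.122 kW/m^2


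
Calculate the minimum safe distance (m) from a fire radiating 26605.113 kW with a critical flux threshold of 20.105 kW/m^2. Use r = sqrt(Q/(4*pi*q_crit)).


4*pi*q_crit = 252.65
Q/(4*pi*q_crit) = 105.31
r = sqrt(105.31) = 10.262 m

10.262 m


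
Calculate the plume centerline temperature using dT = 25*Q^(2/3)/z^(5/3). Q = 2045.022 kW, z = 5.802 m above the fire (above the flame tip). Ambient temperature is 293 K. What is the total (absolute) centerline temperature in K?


Q^(2/3) = 161.11
z^(5/3) = 18.734
dT = 25 * 161.11 / 18.734 = 215.00 K
T = 293 + 215.00 = 508.00 K

508.00 K


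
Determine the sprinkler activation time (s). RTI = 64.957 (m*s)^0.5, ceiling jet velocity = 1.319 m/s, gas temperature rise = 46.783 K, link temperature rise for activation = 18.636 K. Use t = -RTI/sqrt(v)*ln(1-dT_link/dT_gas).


dT_link/dT_gas = 0.39835
ln(1 - 0.39835) = -0.50808
t = -64.957 / sqrt(1.319) * -0.50808 = 28.737 s

28.737 s


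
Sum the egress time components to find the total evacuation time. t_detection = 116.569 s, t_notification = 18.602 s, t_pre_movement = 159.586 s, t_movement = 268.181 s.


Total = 116.569 + 18.602 + 159.586 + 268.181 = 562.938 s

562.938 s


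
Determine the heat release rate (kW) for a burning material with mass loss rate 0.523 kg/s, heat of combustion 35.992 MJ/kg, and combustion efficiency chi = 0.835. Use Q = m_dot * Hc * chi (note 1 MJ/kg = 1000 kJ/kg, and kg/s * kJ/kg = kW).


Hc = 35.992 MJ/kg = 35.992 * 1000 kJ/kg = 35992 kJ/kg
Q = 0.523 kg/s * 35992 kJ/kg * 0.835 = 15718 kW

15718 kW


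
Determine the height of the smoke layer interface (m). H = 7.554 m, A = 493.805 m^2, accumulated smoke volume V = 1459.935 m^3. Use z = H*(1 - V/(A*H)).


V/(A*H) = 0.39138
1 - 0.39138 = 0.60862
z = 7.554 * 0.60862 = 4.5975 m

4.5975 m


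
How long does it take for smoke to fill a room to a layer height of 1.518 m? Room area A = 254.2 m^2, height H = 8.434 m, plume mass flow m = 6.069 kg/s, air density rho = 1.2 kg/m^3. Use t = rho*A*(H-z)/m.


H - z = 6.916 m
t = 1.2 * 254.2 * 6.916 / 6.069 = 347.61 s

347.61 s


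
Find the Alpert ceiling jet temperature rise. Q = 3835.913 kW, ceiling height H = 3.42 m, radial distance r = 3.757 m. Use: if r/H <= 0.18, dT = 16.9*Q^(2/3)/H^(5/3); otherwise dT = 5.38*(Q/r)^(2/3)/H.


r/H = 3.757 / 3.42 = 1.0985
r/H > 0.18, so dT = 5.38*(Q/r)^(2/3)/H
Q/r = 1021.0
(Q/r)^(2/3) = 101.40
dT = 5.38 * 101.40 / 3.42 = 159.51 K

159.51 K


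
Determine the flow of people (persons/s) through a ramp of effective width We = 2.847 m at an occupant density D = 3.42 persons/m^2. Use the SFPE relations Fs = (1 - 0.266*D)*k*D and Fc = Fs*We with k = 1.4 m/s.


1 - 0.266*D = 1 - 0.266*3.42 = 0.090280
Fs = 0.090280 * 1.4 * 3.42 = 0.43226 persons/(s*m)
Fc = 0.43226 * 2.847 = 1.2306 persons/s

1.2306 persons/s


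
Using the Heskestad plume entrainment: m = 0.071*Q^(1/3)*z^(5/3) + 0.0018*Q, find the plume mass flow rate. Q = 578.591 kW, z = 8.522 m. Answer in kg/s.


Q^(1/3) = 8.3328
z^(5/3) = 35.555
First term = 0.071 * 8.3328 * 35.555 = 21.035
Second term = 0.0018 * 578.591 = 1.0415
m = 22.077 kg/s

22.077 kg/s


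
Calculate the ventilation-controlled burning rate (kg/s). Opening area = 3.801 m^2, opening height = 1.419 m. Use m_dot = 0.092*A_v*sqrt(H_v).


sqrt(H_v) = 1.1912
m_dot = 0.092 * 3.801 * 1.1912 = 0.41656 kg/s

0.41656 kg/s


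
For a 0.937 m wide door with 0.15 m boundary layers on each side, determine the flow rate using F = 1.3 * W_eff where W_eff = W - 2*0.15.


W_eff = 0.937 - 0.30 = 0.637 m
F = 1.3 * 0.637 = 0.82810 persons/s

0.82810 persons/s


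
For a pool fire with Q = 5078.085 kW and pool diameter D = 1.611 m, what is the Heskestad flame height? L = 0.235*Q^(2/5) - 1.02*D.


Q^(2/5) = 30.358
0.235 * Q^(2/5) = 7.1342
1.02 * D = 1.6432
L = 5.4910 m

5.4910 m


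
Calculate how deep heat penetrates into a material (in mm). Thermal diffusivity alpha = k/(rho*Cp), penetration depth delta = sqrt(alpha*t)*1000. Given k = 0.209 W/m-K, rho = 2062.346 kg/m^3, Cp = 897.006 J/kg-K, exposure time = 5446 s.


alpha = 0.209 / (2062.346 * 897.006) = 1.1298e-07 m^2/s
alpha * t = 0.00061527
delta = sqrt(0.00061527) * 1000 = 24.805 mm

24.805 mm


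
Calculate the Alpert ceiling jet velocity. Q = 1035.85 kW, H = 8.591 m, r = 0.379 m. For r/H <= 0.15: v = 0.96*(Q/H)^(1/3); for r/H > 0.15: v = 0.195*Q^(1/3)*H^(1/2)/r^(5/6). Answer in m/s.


r/H = 0.379 / 8.591 = 0.044116
r/H <= 0.15, so v = 0.96*(Q/H)^(1/3)
Q/H = 120.57
(Q/H)^(1/3) = 4.9403
v = 0.96 * 4.9403 = 4.7427 m/s

4.7427 m/s


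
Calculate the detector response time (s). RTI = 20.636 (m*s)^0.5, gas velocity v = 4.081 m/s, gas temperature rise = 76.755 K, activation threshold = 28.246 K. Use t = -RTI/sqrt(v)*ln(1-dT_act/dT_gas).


dT_act/dT_gas = 0.36800
ln(1 - 0.36800) = -0.45887
t = -20.636 / sqrt(4.081) * -0.45887 = 4.6874 s

4.6874 s


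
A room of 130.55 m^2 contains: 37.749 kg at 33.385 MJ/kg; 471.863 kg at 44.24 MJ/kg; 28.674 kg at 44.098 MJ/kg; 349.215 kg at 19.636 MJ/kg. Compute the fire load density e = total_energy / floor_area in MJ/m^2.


Total energy = 37.749*33.385 + 471.863*44.24 + 28.674*44.098 + 349.215*19.636
= 1260.250 + 20875.22 + 1264.466 + 6857.186
= 30257.12 MJ
e = 30257.12 / 130.55 = 231.77 MJ/m^2

231.77 MJ/m^2


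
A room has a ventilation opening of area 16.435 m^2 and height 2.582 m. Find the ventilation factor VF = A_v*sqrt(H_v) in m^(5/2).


sqrt(H_v) = 1.6069
VF = 16.435 * 1.6069 = 26.409 m^(5/2)

26.409 m^(5/2)


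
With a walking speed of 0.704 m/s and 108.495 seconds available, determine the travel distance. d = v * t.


d = 0.704 * 108.495 = 76.380 m

76.380 m


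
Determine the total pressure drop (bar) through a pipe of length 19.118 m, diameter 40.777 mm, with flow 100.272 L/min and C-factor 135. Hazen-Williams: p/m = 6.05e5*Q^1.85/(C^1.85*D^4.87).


Q^1.85 = 5037.1
C^1.85 = 8732.1
D^4.87 = 6.9618e+07
p/m = 0.0050130 bar/m
p_total = 0.0050130 * 19.118 = 0.095839 bar

0.095839 bar


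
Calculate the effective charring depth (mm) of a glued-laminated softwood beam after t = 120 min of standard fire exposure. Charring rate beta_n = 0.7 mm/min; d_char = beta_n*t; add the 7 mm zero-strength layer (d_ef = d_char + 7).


d_char = 0.7 * 120 = 84 mm
d_ef = 84 + 1.0*7 = 91 mm

91 mm


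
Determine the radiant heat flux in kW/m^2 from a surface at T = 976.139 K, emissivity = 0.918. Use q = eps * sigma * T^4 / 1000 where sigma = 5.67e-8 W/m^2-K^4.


T^4 = 9.0792e+11
q = 0.918 * 5.67e-8 * 9.0792e+11 / 1000 = 47.258 kW/m^2

47.258 kW/m^2


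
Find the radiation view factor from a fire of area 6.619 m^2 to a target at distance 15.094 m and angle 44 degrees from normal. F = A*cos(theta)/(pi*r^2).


cos(44 deg) = 0.71934
pi*r^2 = 715.75
F = 6.619 * 0.71934 / 715.75 = 0.0066522

0.0066522


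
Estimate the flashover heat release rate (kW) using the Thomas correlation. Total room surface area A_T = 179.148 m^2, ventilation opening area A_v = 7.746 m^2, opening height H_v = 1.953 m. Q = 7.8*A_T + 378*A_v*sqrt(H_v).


7.8*A_T = 1397.4
sqrt(H_v) = 1.3975
378*A_v*sqrt(H_v) = 4091.9
Q = 1397.4 + 4091.9 = 5489.2 kW

5489.2 kW


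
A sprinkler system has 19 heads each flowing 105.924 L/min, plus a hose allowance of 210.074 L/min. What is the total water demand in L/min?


Sprinkler demand = 19 * 105.924 = 2012.556 L/min
Total = 2012.556 + 210.074 = 2222.63 L/min

2222.63 L/min


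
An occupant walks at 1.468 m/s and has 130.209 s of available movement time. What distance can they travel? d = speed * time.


d = 1.468 * 130.209 = 191.15 m

191.15 m


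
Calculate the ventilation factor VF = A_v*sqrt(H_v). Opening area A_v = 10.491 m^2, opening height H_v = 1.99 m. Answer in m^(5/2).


sqrt(H_v) = 1.4107
VF = 10.491 * 1.4107 = 14.799 m^(5/2)

14.799 m^(5/2)


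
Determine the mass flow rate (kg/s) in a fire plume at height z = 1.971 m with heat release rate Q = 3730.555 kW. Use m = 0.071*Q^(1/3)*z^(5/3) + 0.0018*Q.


Q^(1/3) = 15.509
z^(5/3) = 3.0984
First term = 0.071 * 15.509 * 3.0984 = 3.4119
Second term = 0.0018 * 3730.555 = 6.7150
m = 10.127 kg/s

10.127 kg/s


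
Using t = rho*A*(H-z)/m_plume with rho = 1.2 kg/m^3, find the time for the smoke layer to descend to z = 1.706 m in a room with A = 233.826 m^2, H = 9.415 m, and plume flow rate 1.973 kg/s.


H - z = 7.709 m
t = 1.2 * 233.826 * 7.709 / 1.973 = 1096.3 s

1096.3 s


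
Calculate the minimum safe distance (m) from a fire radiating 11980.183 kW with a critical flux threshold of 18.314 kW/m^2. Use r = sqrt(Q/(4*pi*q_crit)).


4*pi*q_crit = 230.14
Q/(4*pi*q_crit) = 52.056
r = sqrt(52.056) = 7.2150 m

7.2150 m


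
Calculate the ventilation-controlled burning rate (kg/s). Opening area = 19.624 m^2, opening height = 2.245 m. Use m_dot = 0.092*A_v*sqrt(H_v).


sqrt(H_v) = 1.4983
m_dot = 0.092 * 19.624 * 1.4983 = 2.7051 kg/s

2.7051 kg/s


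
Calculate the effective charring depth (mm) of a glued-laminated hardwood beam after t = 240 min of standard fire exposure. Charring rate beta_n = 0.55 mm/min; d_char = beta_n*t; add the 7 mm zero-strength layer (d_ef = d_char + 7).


d_char = 0.55 * 240 = 132 mm
d_ef = 132 + 1.0*7 = 139 mm

139 mm


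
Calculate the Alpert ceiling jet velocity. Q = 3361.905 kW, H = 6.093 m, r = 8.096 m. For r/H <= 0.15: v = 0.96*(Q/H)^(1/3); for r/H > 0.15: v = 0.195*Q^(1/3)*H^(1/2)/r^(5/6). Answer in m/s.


r/H = 8.096 / 6.093 = 1.3287
r/H > 0.15, so v = 0.195*Q^(1/3)*H^(1/2)/r^(5/6)
Q^(1/3) = 14.981
H^(1/2) = 2.4684
r^(5/6) = 5.7134
v = 0.195 * 14.981 * 2.4684 / 5.7134 = 1.2621 m/s

1.2621 m/s


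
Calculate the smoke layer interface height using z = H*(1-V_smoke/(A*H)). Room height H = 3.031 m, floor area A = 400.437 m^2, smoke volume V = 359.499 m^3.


V/(A*H) = 0.29619
1 - 0.29619 = 0.70381
z = 3.031 * 0.70381 = 2.1332 m

2.1332 m


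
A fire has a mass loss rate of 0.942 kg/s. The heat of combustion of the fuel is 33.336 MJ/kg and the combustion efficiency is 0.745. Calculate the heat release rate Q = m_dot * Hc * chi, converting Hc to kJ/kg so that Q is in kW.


Hc = 33.336 MJ/kg = 33.336 * 1000 kJ/kg = 33336 kJ/kg
Q = 0.942 kg/s * 33336 kJ/kg * 0.745 = 23395 kW

23395 kW


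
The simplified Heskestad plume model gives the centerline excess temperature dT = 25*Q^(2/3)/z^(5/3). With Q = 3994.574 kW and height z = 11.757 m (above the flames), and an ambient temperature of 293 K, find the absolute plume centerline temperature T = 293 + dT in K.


Q^(2/3) = 251.76
z^(5/3) = 60.789
dT = 25 * 251.76 / 60.789 = 103.54 K
T = 293 + 103.54 = 396.54 K

396.54 K


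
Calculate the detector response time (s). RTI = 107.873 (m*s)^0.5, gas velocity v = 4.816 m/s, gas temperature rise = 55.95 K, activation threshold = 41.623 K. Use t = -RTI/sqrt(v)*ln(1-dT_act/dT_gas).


dT_act/dT_gas = 0.74393
ln(1 - 0.74393) = -1.3623
t = -107.873 / sqrt(4.816) * -1.3623 = 66.965 s

66.965 s


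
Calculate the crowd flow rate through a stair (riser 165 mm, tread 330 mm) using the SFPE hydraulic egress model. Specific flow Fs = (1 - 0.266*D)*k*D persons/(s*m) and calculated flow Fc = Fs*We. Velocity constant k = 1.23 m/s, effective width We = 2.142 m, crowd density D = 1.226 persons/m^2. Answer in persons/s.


1 - 0.266*D = 1 - 0.266*1.226 = 0.67388
Fs = 0.67388 * 1.23 * 1.226 = 1.0162 persons/(s*m)
Fc = 1.0162 * 2.142 = 2.1767 persons/s

2.1767 persons/s


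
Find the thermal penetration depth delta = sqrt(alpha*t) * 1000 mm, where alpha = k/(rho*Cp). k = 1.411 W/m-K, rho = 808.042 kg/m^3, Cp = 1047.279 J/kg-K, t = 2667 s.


alpha = 1.411 / (808.042 * 1047.279) = 1.6674e-06 m^2/s
alpha * t = 0.0044469
delta = sqrt(0.0044469) * 1000 = 66.685 mm

66.685 mm


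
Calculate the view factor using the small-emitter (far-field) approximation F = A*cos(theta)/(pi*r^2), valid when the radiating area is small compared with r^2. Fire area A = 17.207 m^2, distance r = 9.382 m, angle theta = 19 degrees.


cos(19 deg) = 0.94552
pi*r^2 = 276.53
F = 17.207 * 0.94552 / 276.53 = 0.058835

0.058835


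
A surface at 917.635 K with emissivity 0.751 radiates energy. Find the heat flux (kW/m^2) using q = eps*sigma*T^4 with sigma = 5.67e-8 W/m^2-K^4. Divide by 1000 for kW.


T^4 = 7.0905e+11
q = 0.751 * 5.67e-8 * 7.0905e+11 / 1000 = 30.193 kW/m^2

30.193 kW/m^2


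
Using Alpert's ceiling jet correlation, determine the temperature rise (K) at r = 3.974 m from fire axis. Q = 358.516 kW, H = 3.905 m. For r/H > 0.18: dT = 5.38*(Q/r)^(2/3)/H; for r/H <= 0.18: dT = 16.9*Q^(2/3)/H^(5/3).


r/H = 3.974 / 3.905 = 1.0177
r/H > 0.18, so dT = 5.38*(Q/r)^(2/3)/H
Q/r = 90.215
(Q/r)^(2/3) = 20.115
dT = 5.38 * 20.115 / 3.905 = 27.713 K

27.713 K


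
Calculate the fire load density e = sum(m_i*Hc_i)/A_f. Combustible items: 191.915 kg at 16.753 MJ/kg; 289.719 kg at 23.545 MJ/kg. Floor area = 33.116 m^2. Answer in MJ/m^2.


Total energy = 191.915*16.753 + 289.719*23.545
= 3215.152 + 6821.434
= 10036.59 MJ
e = 10036.59 / 33.116 = 303.07 MJ/m^2

303.07 MJ/m^2


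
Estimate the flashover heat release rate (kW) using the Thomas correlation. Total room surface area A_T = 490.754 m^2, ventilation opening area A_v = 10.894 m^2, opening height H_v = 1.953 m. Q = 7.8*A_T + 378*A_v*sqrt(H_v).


7.8*A_T = 3827.9
sqrt(H_v) = 1.3975
378*A_v*sqrt(H_v) = 5754.8
Q = 3827.9 + 5754.8 = 9582.7 kW

9582.7 kW


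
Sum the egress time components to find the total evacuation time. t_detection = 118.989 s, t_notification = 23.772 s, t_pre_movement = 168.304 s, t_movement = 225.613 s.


Total = 118.989 + 23.772 + 168.304 + 225.613 = 536.678 s

536.678 s


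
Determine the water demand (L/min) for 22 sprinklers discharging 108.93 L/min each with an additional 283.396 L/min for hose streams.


Sprinkler demand = 22 * 108.93 = 2396.46 L/min
Total = 2396.46 + 283.396 = 2679.856 L/min

2679.856 L/min


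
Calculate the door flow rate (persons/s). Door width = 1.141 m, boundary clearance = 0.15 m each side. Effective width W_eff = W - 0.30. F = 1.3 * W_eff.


W_eff = 1.141 - 0.30 = 0.841 m
F = 1.3 * 0.841 = 1.0933 persons/s

1.0933 persons/s


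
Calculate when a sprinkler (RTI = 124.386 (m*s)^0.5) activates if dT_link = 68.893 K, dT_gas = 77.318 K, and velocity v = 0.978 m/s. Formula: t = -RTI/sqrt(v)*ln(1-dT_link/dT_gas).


dT_link/dT_gas = 0.89103
ln(1 - 0.89103) = -2.2167
t = -124.386 / sqrt(0.978) * -2.2167 = 278.81 s

278.81 s


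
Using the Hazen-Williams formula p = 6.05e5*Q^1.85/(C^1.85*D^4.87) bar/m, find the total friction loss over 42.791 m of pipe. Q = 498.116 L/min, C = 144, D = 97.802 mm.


Q^1.85 = 97738
C^1.85 = 9839.4
D^4.87 = 4.9317e+09
p/m = 0.0012186 bar/m
p_total = 0.0012186 * 42.791 = 0.052144 bar

0.052144 bar


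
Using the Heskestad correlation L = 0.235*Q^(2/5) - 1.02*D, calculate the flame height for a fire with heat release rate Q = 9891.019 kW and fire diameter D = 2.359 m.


Q^(2/5) = 39.637
0.235 * Q^(2/5) = 9.3146
1.02 * D = 2.4062
L = 6.9084 m

6.9084 m


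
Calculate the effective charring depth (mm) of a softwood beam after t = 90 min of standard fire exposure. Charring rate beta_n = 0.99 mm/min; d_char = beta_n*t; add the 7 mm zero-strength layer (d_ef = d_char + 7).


d_char = 0.99 * 90 = 89.1 mm
d_ef = 89.1 + 1.0*7 = 96.1 mm

96.1 mm


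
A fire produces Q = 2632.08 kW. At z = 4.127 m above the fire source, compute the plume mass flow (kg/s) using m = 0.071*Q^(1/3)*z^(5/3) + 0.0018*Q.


Q^(1/3) = 13.807
z^(5/3) = 10.618
First term = 0.071 * 13.807 * 10.618 = 10.409
Second term = 0.0018 * 2632.08 = 4.7377
m = 15.147 kg/s

15.147 kg/s


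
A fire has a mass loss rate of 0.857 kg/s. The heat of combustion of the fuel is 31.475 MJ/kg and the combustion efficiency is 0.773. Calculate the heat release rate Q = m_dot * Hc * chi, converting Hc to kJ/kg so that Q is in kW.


Hc = 31.475 MJ/kg = 31.475 * 1000 kJ/kg = 31475 kJ/kg
Q = 0.857 kg/s * 31475 kJ/kg * 0.773 = 20851 kW

20851 kW


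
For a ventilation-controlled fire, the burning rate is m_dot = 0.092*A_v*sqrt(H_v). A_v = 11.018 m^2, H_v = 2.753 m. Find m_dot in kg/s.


sqrt(H_v) = 1.6592
m_dot = 0.092 * 11.018 * 1.6592 = 1.6819 kg/s

1.6819 kg/s


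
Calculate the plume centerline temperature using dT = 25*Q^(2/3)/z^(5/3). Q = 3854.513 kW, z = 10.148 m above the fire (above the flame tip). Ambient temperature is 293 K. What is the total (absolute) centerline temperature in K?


Q^(2/3) = 245.84
z^(5/3) = 47.566
dT = 25 * 245.84 / 47.566 = 129.21 K
T = 293 + 129.21 = 422.21 K

422.21 K


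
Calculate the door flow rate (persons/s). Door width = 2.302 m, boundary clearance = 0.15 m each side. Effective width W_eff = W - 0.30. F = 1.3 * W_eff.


W_eff = 2.302 - 0.30 = 2.002 m
F = 1.3 * 2.002 = 2.6026 persons/s

2.6026 persons/s


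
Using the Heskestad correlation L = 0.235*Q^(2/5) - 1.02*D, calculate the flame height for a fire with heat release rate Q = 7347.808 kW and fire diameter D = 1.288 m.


Q^(2/5) = 35.194
0.235 * Q^(2/5) = 8.2705
1.02 * D = 1.3138
L = 6.9567 m

6.9567 m


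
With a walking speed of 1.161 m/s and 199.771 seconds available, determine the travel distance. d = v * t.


d = 1.161 * 199.771 = 231.93 m

231.93 m


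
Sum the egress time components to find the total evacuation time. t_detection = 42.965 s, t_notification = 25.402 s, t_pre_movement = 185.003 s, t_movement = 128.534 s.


Total = 42.965 + 25.402 + 185.003 + 128.534 = 381.904 s

381.904 s


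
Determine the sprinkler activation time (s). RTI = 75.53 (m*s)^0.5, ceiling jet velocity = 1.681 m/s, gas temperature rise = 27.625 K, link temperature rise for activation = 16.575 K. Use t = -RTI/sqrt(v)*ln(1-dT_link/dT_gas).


dT_link/dT_gas = 0.6
ln(1 - 0.6) = -0.91629
t = -75.53 / sqrt(1.681) * -0.91629 = 53.379 s

53.379 s


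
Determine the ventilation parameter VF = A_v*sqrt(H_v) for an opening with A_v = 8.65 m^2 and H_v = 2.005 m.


sqrt(H_v) = 1.4160
VF = 8.65 * 1.4160 = 12.248 m^(5/2)

12.248 m^(5/2)


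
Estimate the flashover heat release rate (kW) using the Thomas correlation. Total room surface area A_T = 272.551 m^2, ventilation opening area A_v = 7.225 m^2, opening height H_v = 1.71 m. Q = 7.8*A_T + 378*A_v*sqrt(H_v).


7.8*A_T = 2125.9
sqrt(H_v) = 1.3077
378*A_v*sqrt(H_v) = 3571.3
Q = 2125.9 + 3571.3 = 5697.2 kW

5697.2 kW


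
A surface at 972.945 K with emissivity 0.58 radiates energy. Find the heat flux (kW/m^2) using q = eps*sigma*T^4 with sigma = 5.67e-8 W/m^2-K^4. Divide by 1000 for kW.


T^4 = 8.9609e+11
q = 0.58 * 5.67e-8 * 8.9609e+11 / 1000 = 29.469 kW/m^2

29.469 kW/m^2


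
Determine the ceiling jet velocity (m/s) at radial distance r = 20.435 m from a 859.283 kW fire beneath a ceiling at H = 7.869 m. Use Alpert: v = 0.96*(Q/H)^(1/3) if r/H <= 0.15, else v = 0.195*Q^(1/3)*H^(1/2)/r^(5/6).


r/H = 20.435 / 7.869 = 2.5969
r/H > 0.15, so v = 0.195*Q^(1/3)*H^(1/2)/r^(5/6)
Q^(1/3) = 9.5070
H^(1/2) = 2.8052
r^(5/6) = 12.359
v = 0.195 * 9.5070 * 2.8052 / 12.359 = 0.42079 m/s

0.42079 m/s


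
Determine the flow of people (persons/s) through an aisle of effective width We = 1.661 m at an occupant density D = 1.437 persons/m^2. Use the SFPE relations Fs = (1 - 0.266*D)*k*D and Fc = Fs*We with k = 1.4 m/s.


1 - 0.266*D = 1 - 0.266*1.437 = 0.61776
Fs = 0.61776 * 1.4 * 1.437 = 1.2428 persons/(s*m)
Fc = 1.2428 * 1.661 = 2.0643 persons/s

2.0643 persons/s


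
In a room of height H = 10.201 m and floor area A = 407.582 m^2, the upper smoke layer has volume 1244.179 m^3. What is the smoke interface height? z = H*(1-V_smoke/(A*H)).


V/(A*H) = 0.29924
1 - 0.29924 = 0.70076
z = 10.201 * 0.70076 = 7.1484 m

7.1484 m


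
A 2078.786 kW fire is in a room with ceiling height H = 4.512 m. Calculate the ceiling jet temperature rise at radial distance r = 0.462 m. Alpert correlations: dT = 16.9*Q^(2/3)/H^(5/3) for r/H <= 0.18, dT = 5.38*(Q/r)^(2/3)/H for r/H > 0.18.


r/H = 0.462 / 4.512 = 0.10239
r/H <= 0.18, so dT = 16.9*Q^(2/3)/H^(5/3)
Q^(2/3) = 162.88
H^(5/3) = 12.320
dT = 16.9 * 162.88 / 12.320 = 223.43 K

223.43 K


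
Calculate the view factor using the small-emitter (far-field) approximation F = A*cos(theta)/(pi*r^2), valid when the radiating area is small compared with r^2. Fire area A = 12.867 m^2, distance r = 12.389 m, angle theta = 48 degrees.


cos(48 deg) = 0.66913
pi*r^2 = 482.19
F = 12.867 * 0.66913 / 482.19 = 0.017855

0.017855


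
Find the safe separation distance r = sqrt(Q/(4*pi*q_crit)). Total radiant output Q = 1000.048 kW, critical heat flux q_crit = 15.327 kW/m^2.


4*pi*q_crit = 192.60
Q/(4*pi*q_crit) = 5.1922
r = sqrt(5.1922) = 2.2786 m

2.2786 m


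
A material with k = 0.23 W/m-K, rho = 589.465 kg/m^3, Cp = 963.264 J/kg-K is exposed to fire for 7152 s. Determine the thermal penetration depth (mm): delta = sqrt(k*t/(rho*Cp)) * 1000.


alpha = 0.23 / (589.465 * 963.264) = 4.0506e-07 m^2/s
alpha * t = 0.0028970
delta = sqrt(0.0028970) * 1000 = 53.824 mm

53.824 mm


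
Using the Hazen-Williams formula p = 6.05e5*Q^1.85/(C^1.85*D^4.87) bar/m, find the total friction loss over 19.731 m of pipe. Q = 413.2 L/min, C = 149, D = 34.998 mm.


Q^1.85 = 69167
C^1.85 = 10481
D^4.87 = 3.3074e+07
p/m = 0.12072 bar/m
p_total = 0.12072 * 19.731 = 2.3819 bar

2.3819 bar


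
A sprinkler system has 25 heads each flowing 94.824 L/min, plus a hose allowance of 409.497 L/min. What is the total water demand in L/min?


Sprinkler demand = 25 * 94.824 = 2370.6 L/min
Total = 2370.6 + 409.497 = 2780.097 L/min

2780.097 L/min


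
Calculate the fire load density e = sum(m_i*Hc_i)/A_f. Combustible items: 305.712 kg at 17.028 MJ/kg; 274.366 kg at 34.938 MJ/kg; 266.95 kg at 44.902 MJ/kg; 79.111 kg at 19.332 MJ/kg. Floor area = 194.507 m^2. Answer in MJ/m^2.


Total energy = 305.712*17.028 + 274.366*34.938 + 266.95*44.902 + 79.111*19.332
= 5205.664 + 9585.799 + 11986.59 + 1529.374
= 28307.43 MJ
e = 28307.43 / 194.507 = 145.53 MJ/m^2

145.53 MJ/m^2


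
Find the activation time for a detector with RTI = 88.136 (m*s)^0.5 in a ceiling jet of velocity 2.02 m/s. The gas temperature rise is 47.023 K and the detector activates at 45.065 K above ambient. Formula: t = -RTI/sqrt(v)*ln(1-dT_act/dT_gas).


dT_act/dT_gas = 0.95836
ln(1 - 0.95836) = -3.1787
t = -88.136 / sqrt(2.02) * -3.1787 = 197.12 s

197.12 s


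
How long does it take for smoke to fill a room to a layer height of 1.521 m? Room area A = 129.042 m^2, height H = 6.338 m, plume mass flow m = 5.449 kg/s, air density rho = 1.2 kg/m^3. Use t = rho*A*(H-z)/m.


H - z = 4.817 m
t = 1.2 * 129.042 * 4.817 / 5.449 = 136.89 s

136.89 s


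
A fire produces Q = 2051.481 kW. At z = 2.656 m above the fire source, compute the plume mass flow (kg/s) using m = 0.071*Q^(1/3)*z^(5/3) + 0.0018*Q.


Q^(1/3) = 12.706
z^(5/3) = 5.0939
First term = 0.071 * 12.706 * 5.0939 = 4.5954
Second term = 0.0018 * 2051.481 = 3.6927
m = 8.2881 kg/s

8.2881 kg/s


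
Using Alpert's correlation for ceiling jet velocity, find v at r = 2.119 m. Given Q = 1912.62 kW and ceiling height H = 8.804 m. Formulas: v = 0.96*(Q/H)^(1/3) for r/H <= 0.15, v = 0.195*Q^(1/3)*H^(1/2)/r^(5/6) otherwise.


r/H = 2.119 / 8.804 = 0.24069
r/H > 0.15, so v = 0.195*Q^(1/3)*H^(1/2)/r^(5/6)
Q^(1/3) = 12.413
H^(1/2) = 2.9672
r^(5/6) = 1.8697
v = 0.195 * 12.413 * 2.9672 / 1.8697 = 3.8413 m/s

3.8413 m/s


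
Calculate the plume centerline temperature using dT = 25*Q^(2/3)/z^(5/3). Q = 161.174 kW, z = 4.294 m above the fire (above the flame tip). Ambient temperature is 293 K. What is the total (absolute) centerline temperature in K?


Q^(2/3) = 29.616
z^(5/3) = 11.344
dT = 25 * 29.616 / 11.344 = 65.268 K
T = 293 + 65.268 = 358.27 K

358.27 K


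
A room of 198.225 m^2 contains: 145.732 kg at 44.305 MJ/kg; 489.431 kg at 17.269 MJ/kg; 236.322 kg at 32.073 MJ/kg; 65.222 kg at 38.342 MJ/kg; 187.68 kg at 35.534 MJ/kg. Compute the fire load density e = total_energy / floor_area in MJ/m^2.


Total energy = 145.732*44.305 + 489.431*17.269 + 236.322*32.073 + 65.222*38.342 + 187.68*35.534
= 6456.656 + 8451.984 + 7579.556 + 2500.742 + 6669.021
= 31657.96 MJ
e = 31657.96 / 198.225 = 159.71 MJ/m^2

159.71 MJ/m^2


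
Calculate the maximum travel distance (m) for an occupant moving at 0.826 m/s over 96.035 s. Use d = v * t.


d = 0.826 * 96.035 = 79.325 m

79.325 m


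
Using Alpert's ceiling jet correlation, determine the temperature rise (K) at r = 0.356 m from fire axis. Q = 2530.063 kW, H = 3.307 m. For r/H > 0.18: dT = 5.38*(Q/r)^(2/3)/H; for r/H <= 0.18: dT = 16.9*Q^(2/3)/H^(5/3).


r/H = 0.356 / 3.307 = 0.10765
r/H <= 0.18, so dT = 16.9*Q^(2/3)/H^(5/3)
Q^(2/3) = 185.68
H^(5/3) = 7.3405
dT = 16.9 * 185.68 / 7.3405 = 427.48 K

427.48 K


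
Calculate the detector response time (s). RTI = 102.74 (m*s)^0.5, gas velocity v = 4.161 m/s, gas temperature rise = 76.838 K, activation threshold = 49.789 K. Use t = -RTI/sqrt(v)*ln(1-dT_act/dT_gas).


dT_act/dT_gas = 0.64797
ln(1 - 0.64797) = -1.0440
t = -102.74 / sqrt(4.161) * -1.0440 = 52.585 s

52.585 s


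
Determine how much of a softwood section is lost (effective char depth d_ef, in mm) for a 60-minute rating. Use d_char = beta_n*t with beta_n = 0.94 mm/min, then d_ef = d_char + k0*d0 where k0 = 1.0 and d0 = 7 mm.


d_char = 0.94 * 60 = 56.4 mm
d_ef = 56.4 + 1.0*7 = 63.4 mm

63.4 mm


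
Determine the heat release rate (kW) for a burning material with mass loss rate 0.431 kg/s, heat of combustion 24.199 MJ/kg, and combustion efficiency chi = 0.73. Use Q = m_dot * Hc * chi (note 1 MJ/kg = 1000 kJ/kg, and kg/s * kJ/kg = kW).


Hc = 24.199 MJ/kg = 24.199 * 1000 kJ/kg = 24199 kJ/kg
Q = 0.431 kg/s * 24199 kJ/kg * 0.73 = 7613.7 kW

7613.7 kW


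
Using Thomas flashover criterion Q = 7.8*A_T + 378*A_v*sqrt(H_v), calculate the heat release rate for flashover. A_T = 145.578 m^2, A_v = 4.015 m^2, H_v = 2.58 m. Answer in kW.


7.8*A_T = 1135.5
sqrt(H_v) = 1.6062
378*A_v*sqrt(H_v) = 2437.7
Q = 1135.5 + 2437.7 = 3573.2 kW

3573.2 kW


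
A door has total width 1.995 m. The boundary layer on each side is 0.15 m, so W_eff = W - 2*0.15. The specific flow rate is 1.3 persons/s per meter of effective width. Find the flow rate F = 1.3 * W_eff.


W_eff = 1.995 - 0.30 = 1.695 m
F = 1.3 * 1.695 = 2.2035 persons/s

2.2035 persons/s


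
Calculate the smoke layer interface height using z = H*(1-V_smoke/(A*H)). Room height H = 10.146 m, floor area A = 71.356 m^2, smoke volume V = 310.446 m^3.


V/(A*H) = 0.42881
1 - 0.42881 = 0.57119
z = 10.146 * 0.57119 = 5.7953 m

5.7953 m


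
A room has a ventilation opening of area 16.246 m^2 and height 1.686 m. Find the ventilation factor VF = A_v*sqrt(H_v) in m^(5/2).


sqrt(H_v) = 1.2985
VF = 16.246 * 1.2985 = 21.095 m^(5/2)

21.095 m^(5/2)


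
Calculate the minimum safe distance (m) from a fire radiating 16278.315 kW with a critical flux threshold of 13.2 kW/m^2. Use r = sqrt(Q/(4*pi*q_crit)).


4*pi*q_crit = 165.88
Q/(4*pi*q_crit) = 98.135
r = sqrt(98.135) = 9.9063 m

9.9063 m


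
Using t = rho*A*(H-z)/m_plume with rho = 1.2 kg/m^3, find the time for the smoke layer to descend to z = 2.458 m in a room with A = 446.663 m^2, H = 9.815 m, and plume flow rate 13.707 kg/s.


H - z = 7.357 m
t = 1.2 * 446.663 * 7.357 / 13.707 = 287.69 s

287.69 s


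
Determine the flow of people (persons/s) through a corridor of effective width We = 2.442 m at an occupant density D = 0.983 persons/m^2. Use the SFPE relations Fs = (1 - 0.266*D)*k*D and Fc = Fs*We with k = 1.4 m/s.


1 - 0.266*D = 1 - 0.266*0.983 = 0.73852
Fs = 0.73852 * 1.4 * 0.983 = 1.0164 persons/(s*m)
Fc = 1.0164 * 2.442 = 2.4819 persons/s

2.4819 persons/s


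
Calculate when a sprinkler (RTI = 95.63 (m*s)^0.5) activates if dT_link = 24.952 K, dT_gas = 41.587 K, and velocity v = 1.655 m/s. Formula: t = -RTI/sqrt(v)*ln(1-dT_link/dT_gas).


dT_link/dT_gas = 0.60000
ln(1 - 0.60000) = -0.91628
t = -95.63 / sqrt(1.655) * -0.91628 = 68.112 s

68.112 s


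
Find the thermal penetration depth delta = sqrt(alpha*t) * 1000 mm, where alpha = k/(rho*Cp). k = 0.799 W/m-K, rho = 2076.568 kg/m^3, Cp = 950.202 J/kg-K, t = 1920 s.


alpha = 0.799 / (2076.568 * 950.202) = 4.0493e-07 m^2/s
alpha * t = 0.00077747
delta = sqrt(0.00077747) * 1000 = 27.883 mm

27.883 mm


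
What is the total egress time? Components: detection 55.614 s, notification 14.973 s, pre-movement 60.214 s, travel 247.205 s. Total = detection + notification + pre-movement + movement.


Total = 55.614 + 14.973 + 60.214 + 247.205 = 378.006 s

378.006 s


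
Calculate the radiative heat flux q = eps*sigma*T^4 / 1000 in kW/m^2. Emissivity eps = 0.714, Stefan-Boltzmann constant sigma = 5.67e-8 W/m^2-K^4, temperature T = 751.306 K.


T^4 = 3.1862e+11
q = 0.714 * 5.67e-8 * 3.1862e+11 / 1000 = 12.899 kW/m^2

12.899 kW/m^2


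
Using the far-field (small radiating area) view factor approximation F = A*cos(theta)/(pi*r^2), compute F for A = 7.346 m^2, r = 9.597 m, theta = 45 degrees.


cos(45 deg) = 0.70711
pi*r^2 = 289.35
F = 7.346 * 0.70711 / 289.35 = 0.017952

0.017952


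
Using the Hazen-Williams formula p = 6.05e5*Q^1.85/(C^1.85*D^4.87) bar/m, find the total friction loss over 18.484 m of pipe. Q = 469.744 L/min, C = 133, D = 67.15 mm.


Q^1.85 = 87689
C^1.85 = 8494.3
D^4.87 = 7.9016e+08
p/m = 0.0079042 bar/m
p_total = 0.0079042 * 18.484 = 0.14610 bar

0.14610 bar


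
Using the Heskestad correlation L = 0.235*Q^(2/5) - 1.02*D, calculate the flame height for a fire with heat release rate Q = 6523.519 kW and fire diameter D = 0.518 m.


Q^(2/5) = 33.558
0.235 * Q^(2/5) = 7.8861
1.02 * D = 0.52836
L = 7.3577 m

7.3577 m


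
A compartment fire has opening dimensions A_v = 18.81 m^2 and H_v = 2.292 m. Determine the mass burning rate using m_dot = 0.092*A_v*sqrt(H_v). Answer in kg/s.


sqrt(H_v) = 1.5139
m_dot = 0.092 * 18.81 * 1.5139 = 2.6199 kg/s

2.6199 kg/s


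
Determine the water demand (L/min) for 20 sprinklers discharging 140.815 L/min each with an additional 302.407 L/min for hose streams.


Sprinkler demand = 20 * 140.815 = 2816.3 L/min
Total = 2816.3 + 302.407 = 3118.707 L/min

3118.707 L/min


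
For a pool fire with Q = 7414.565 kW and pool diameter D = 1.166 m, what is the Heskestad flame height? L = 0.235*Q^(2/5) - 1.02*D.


Q^(2/5) = 35.321
0.235 * Q^(2/5) = 8.3005
1.02 * D = 1.1893
L = 7.1111 m

7.1111 m


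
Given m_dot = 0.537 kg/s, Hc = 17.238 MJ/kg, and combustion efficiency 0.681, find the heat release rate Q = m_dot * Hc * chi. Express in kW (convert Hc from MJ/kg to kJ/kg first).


Hc = 17.238 MJ/kg = 17.238 * 1000 kJ/kg = 17238 kJ/kg
Q = 0.537 kg/s * 17238 kJ/kg * 0.681 = 6303.9 kW

6303.9 kW


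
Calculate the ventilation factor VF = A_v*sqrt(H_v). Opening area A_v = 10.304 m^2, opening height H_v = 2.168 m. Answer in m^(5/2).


sqrt(H_v) = 1.4724
VF = 10.304 * 1.4724 = 15.172 m^(5/2)

15.172 m^(5/2)


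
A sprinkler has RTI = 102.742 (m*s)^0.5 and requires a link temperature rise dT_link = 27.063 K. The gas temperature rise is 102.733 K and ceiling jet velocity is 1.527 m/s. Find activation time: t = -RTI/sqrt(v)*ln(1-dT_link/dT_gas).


dT_link/dT_gas = 0.26343
ln(1 - 0.26343) = -0.30575
t = -102.742 / sqrt(1.527) * -0.30575 = 25.421 s

25.421 s
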